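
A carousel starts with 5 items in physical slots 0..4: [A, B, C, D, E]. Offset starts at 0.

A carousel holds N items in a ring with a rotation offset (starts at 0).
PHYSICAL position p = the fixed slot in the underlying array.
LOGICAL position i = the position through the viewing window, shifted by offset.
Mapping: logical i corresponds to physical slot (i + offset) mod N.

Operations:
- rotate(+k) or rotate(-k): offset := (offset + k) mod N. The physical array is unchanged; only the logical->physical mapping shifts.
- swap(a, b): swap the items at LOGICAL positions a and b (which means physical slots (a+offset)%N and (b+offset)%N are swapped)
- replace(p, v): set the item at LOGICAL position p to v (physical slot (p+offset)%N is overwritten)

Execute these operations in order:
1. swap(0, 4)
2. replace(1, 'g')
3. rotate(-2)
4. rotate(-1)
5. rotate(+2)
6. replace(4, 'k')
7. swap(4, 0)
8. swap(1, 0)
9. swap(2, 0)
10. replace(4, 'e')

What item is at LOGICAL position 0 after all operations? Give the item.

Answer: g

Derivation:
After op 1 (swap(0, 4)): offset=0, physical=[E,B,C,D,A], logical=[E,B,C,D,A]
After op 2 (replace(1, 'g')): offset=0, physical=[E,g,C,D,A], logical=[E,g,C,D,A]
After op 3 (rotate(-2)): offset=3, physical=[E,g,C,D,A], logical=[D,A,E,g,C]
After op 4 (rotate(-1)): offset=2, physical=[E,g,C,D,A], logical=[C,D,A,E,g]
After op 5 (rotate(+2)): offset=4, physical=[E,g,C,D,A], logical=[A,E,g,C,D]
After op 6 (replace(4, 'k')): offset=4, physical=[E,g,C,k,A], logical=[A,E,g,C,k]
After op 7 (swap(4, 0)): offset=4, physical=[E,g,C,A,k], logical=[k,E,g,C,A]
After op 8 (swap(1, 0)): offset=4, physical=[k,g,C,A,E], logical=[E,k,g,C,A]
After op 9 (swap(2, 0)): offset=4, physical=[k,E,C,A,g], logical=[g,k,E,C,A]
After op 10 (replace(4, 'e')): offset=4, physical=[k,E,C,e,g], logical=[g,k,E,C,e]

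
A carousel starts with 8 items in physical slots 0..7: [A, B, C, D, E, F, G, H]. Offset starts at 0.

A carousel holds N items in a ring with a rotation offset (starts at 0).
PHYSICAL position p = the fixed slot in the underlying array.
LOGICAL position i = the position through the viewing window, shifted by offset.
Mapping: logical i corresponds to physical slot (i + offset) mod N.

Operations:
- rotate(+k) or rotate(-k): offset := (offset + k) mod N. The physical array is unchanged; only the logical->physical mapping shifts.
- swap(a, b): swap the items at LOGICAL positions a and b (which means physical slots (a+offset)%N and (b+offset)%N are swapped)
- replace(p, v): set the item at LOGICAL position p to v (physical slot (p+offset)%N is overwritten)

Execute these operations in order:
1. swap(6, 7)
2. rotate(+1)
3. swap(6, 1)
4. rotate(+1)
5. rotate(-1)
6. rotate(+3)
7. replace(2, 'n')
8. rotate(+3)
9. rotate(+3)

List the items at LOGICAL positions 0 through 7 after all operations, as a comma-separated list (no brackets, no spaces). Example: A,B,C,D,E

Answer: G,D,E,F,n,C,A,B

Derivation:
After op 1 (swap(6, 7)): offset=0, physical=[A,B,C,D,E,F,H,G], logical=[A,B,C,D,E,F,H,G]
After op 2 (rotate(+1)): offset=1, physical=[A,B,C,D,E,F,H,G], logical=[B,C,D,E,F,H,G,A]
After op 3 (swap(6, 1)): offset=1, physical=[A,B,G,D,E,F,H,C], logical=[B,G,D,E,F,H,C,A]
After op 4 (rotate(+1)): offset=2, physical=[A,B,G,D,E,F,H,C], logical=[G,D,E,F,H,C,A,B]
After op 5 (rotate(-1)): offset=1, physical=[A,B,G,D,E,F,H,C], logical=[B,G,D,E,F,H,C,A]
After op 6 (rotate(+3)): offset=4, physical=[A,B,G,D,E,F,H,C], logical=[E,F,H,C,A,B,G,D]
After op 7 (replace(2, 'n')): offset=4, physical=[A,B,G,D,E,F,n,C], logical=[E,F,n,C,A,B,G,D]
After op 8 (rotate(+3)): offset=7, physical=[A,B,G,D,E,F,n,C], logical=[C,A,B,G,D,E,F,n]
After op 9 (rotate(+3)): offset=2, physical=[A,B,G,D,E,F,n,C], logical=[G,D,E,F,n,C,A,B]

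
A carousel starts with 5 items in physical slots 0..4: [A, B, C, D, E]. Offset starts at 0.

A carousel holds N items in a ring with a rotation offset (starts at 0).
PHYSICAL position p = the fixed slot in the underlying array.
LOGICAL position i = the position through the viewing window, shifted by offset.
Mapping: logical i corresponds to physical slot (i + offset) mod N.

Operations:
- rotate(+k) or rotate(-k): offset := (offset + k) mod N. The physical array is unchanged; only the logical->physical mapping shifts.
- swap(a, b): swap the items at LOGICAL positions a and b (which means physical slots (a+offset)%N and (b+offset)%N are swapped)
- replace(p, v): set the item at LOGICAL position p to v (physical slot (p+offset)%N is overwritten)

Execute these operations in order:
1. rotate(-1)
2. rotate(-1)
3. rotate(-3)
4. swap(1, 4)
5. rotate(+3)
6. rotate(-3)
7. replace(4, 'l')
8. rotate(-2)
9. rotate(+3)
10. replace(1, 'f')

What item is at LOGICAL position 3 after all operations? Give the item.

After op 1 (rotate(-1)): offset=4, physical=[A,B,C,D,E], logical=[E,A,B,C,D]
After op 2 (rotate(-1)): offset=3, physical=[A,B,C,D,E], logical=[D,E,A,B,C]
After op 3 (rotate(-3)): offset=0, physical=[A,B,C,D,E], logical=[A,B,C,D,E]
After op 4 (swap(1, 4)): offset=0, physical=[A,E,C,D,B], logical=[A,E,C,D,B]
After op 5 (rotate(+3)): offset=3, physical=[A,E,C,D,B], logical=[D,B,A,E,C]
After op 6 (rotate(-3)): offset=0, physical=[A,E,C,D,B], logical=[A,E,C,D,B]
After op 7 (replace(4, 'l')): offset=0, physical=[A,E,C,D,l], logical=[A,E,C,D,l]
After op 8 (rotate(-2)): offset=3, physical=[A,E,C,D,l], logical=[D,l,A,E,C]
After op 9 (rotate(+3)): offset=1, physical=[A,E,C,D,l], logical=[E,C,D,l,A]
After op 10 (replace(1, 'f')): offset=1, physical=[A,E,f,D,l], logical=[E,f,D,l,A]

Answer: l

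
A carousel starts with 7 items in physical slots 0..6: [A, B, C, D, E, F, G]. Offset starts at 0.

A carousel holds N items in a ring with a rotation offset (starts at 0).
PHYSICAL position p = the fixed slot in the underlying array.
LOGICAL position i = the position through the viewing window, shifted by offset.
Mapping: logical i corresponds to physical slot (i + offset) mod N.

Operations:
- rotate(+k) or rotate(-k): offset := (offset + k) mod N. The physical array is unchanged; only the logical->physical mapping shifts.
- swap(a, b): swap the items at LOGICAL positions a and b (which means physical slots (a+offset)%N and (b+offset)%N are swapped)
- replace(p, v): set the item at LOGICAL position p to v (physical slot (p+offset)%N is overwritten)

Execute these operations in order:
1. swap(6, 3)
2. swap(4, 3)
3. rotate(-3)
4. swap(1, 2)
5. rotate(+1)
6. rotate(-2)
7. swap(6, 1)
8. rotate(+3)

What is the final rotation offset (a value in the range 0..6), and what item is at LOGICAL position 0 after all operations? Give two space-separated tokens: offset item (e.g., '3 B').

After op 1 (swap(6, 3)): offset=0, physical=[A,B,C,G,E,F,D], logical=[A,B,C,G,E,F,D]
After op 2 (swap(4, 3)): offset=0, physical=[A,B,C,E,G,F,D], logical=[A,B,C,E,G,F,D]
After op 3 (rotate(-3)): offset=4, physical=[A,B,C,E,G,F,D], logical=[G,F,D,A,B,C,E]
After op 4 (swap(1, 2)): offset=4, physical=[A,B,C,E,G,D,F], logical=[G,D,F,A,B,C,E]
After op 5 (rotate(+1)): offset=5, physical=[A,B,C,E,G,D,F], logical=[D,F,A,B,C,E,G]
After op 6 (rotate(-2)): offset=3, physical=[A,B,C,E,G,D,F], logical=[E,G,D,F,A,B,C]
After op 7 (swap(6, 1)): offset=3, physical=[A,B,G,E,C,D,F], logical=[E,C,D,F,A,B,G]
After op 8 (rotate(+3)): offset=6, physical=[A,B,G,E,C,D,F], logical=[F,A,B,G,E,C,D]

Answer: 6 F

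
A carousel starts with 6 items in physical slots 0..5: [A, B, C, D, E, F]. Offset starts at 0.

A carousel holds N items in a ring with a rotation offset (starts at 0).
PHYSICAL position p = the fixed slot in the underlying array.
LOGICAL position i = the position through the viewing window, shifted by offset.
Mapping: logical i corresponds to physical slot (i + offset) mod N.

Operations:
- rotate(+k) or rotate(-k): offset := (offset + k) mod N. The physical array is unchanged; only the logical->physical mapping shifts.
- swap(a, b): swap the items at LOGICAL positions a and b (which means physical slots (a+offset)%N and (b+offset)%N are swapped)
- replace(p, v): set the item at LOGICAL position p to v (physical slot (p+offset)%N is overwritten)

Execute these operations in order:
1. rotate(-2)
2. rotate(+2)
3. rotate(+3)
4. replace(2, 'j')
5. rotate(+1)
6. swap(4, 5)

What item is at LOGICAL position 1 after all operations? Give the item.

After op 1 (rotate(-2)): offset=4, physical=[A,B,C,D,E,F], logical=[E,F,A,B,C,D]
After op 2 (rotate(+2)): offset=0, physical=[A,B,C,D,E,F], logical=[A,B,C,D,E,F]
After op 3 (rotate(+3)): offset=3, physical=[A,B,C,D,E,F], logical=[D,E,F,A,B,C]
After op 4 (replace(2, 'j')): offset=3, physical=[A,B,C,D,E,j], logical=[D,E,j,A,B,C]
After op 5 (rotate(+1)): offset=4, physical=[A,B,C,D,E,j], logical=[E,j,A,B,C,D]
After op 6 (swap(4, 5)): offset=4, physical=[A,B,D,C,E,j], logical=[E,j,A,B,D,C]

Answer: j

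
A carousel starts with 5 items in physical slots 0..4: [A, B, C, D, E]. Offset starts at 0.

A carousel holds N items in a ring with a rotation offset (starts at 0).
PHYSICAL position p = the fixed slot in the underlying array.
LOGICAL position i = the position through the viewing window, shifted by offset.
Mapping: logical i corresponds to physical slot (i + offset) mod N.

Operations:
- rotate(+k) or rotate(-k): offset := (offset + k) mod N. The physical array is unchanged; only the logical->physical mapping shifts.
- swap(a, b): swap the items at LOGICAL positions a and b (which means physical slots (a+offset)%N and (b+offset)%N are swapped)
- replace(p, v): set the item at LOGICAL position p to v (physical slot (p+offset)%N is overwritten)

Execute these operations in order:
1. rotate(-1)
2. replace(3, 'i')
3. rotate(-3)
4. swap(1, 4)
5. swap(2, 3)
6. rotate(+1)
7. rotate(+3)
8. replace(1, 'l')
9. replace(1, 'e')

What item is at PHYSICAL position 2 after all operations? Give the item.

Answer: A

Derivation:
After op 1 (rotate(-1)): offset=4, physical=[A,B,C,D,E], logical=[E,A,B,C,D]
After op 2 (replace(3, 'i')): offset=4, physical=[A,B,i,D,E], logical=[E,A,B,i,D]
After op 3 (rotate(-3)): offset=1, physical=[A,B,i,D,E], logical=[B,i,D,E,A]
After op 4 (swap(1, 4)): offset=1, physical=[i,B,A,D,E], logical=[B,A,D,E,i]
After op 5 (swap(2, 3)): offset=1, physical=[i,B,A,E,D], logical=[B,A,E,D,i]
After op 6 (rotate(+1)): offset=2, physical=[i,B,A,E,D], logical=[A,E,D,i,B]
After op 7 (rotate(+3)): offset=0, physical=[i,B,A,E,D], logical=[i,B,A,E,D]
After op 8 (replace(1, 'l')): offset=0, physical=[i,l,A,E,D], logical=[i,l,A,E,D]
After op 9 (replace(1, 'e')): offset=0, physical=[i,e,A,E,D], logical=[i,e,A,E,D]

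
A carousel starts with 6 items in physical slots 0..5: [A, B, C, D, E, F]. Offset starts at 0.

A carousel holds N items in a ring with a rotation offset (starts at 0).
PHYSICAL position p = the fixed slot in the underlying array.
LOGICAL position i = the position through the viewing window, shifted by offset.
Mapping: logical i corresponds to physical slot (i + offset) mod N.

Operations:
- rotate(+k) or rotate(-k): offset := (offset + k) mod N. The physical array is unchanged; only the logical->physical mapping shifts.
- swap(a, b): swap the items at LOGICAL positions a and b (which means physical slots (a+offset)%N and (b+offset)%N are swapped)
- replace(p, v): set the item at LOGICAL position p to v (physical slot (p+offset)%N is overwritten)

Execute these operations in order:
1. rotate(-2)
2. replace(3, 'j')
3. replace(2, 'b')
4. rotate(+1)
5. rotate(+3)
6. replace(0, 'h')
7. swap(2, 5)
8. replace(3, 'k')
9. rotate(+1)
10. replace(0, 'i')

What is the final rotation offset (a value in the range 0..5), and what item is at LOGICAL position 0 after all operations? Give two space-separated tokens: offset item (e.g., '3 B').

After op 1 (rotate(-2)): offset=4, physical=[A,B,C,D,E,F], logical=[E,F,A,B,C,D]
After op 2 (replace(3, 'j')): offset=4, physical=[A,j,C,D,E,F], logical=[E,F,A,j,C,D]
After op 3 (replace(2, 'b')): offset=4, physical=[b,j,C,D,E,F], logical=[E,F,b,j,C,D]
After op 4 (rotate(+1)): offset=5, physical=[b,j,C,D,E,F], logical=[F,b,j,C,D,E]
After op 5 (rotate(+3)): offset=2, physical=[b,j,C,D,E,F], logical=[C,D,E,F,b,j]
After op 6 (replace(0, 'h')): offset=2, physical=[b,j,h,D,E,F], logical=[h,D,E,F,b,j]
After op 7 (swap(2, 5)): offset=2, physical=[b,E,h,D,j,F], logical=[h,D,j,F,b,E]
After op 8 (replace(3, 'k')): offset=2, physical=[b,E,h,D,j,k], logical=[h,D,j,k,b,E]
After op 9 (rotate(+1)): offset=3, physical=[b,E,h,D,j,k], logical=[D,j,k,b,E,h]
After op 10 (replace(0, 'i')): offset=3, physical=[b,E,h,i,j,k], logical=[i,j,k,b,E,h]

Answer: 3 i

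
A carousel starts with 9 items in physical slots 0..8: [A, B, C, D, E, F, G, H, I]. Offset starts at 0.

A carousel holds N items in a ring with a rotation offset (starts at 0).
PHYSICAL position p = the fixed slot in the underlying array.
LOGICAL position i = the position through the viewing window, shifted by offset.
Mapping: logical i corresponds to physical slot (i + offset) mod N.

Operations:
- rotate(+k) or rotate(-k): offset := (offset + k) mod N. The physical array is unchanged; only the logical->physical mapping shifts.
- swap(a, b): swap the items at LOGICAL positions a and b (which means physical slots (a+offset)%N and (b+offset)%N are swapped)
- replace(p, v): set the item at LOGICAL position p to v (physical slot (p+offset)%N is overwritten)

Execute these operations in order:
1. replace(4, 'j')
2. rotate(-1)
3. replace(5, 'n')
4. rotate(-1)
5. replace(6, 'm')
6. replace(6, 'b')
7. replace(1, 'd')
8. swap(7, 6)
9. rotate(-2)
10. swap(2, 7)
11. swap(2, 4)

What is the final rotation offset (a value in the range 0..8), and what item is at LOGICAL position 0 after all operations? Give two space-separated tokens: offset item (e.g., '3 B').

Answer: 5 b

Derivation:
After op 1 (replace(4, 'j')): offset=0, physical=[A,B,C,D,j,F,G,H,I], logical=[A,B,C,D,j,F,G,H,I]
After op 2 (rotate(-1)): offset=8, physical=[A,B,C,D,j,F,G,H,I], logical=[I,A,B,C,D,j,F,G,H]
After op 3 (replace(5, 'n')): offset=8, physical=[A,B,C,D,n,F,G,H,I], logical=[I,A,B,C,D,n,F,G,H]
After op 4 (rotate(-1)): offset=7, physical=[A,B,C,D,n,F,G,H,I], logical=[H,I,A,B,C,D,n,F,G]
After op 5 (replace(6, 'm')): offset=7, physical=[A,B,C,D,m,F,G,H,I], logical=[H,I,A,B,C,D,m,F,G]
After op 6 (replace(6, 'b')): offset=7, physical=[A,B,C,D,b,F,G,H,I], logical=[H,I,A,B,C,D,b,F,G]
After op 7 (replace(1, 'd')): offset=7, physical=[A,B,C,D,b,F,G,H,d], logical=[H,d,A,B,C,D,b,F,G]
After op 8 (swap(7, 6)): offset=7, physical=[A,B,C,D,F,b,G,H,d], logical=[H,d,A,B,C,D,F,b,G]
After op 9 (rotate(-2)): offset=5, physical=[A,B,C,D,F,b,G,H,d], logical=[b,G,H,d,A,B,C,D,F]
After op 10 (swap(2, 7)): offset=5, physical=[A,B,C,H,F,b,G,D,d], logical=[b,G,D,d,A,B,C,H,F]
After op 11 (swap(2, 4)): offset=5, physical=[D,B,C,H,F,b,G,A,d], logical=[b,G,A,d,D,B,C,H,F]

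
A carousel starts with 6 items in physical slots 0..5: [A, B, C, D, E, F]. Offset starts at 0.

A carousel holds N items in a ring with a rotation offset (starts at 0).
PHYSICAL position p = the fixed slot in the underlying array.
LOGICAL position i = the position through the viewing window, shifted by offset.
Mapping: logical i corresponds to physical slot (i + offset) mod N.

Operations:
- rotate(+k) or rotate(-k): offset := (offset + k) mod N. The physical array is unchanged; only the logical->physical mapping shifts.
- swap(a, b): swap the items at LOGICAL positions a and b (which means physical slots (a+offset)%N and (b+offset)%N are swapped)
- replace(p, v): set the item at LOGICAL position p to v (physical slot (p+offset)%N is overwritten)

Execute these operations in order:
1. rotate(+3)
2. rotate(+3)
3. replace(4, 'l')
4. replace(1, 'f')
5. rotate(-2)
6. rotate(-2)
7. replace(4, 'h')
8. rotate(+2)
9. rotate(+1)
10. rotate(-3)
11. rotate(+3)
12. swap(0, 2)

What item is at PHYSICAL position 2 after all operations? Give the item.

After op 1 (rotate(+3)): offset=3, physical=[A,B,C,D,E,F], logical=[D,E,F,A,B,C]
After op 2 (rotate(+3)): offset=0, physical=[A,B,C,D,E,F], logical=[A,B,C,D,E,F]
After op 3 (replace(4, 'l')): offset=0, physical=[A,B,C,D,l,F], logical=[A,B,C,D,l,F]
After op 4 (replace(1, 'f')): offset=0, physical=[A,f,C,D,l,F], logical=[A,f,C,D,l,F]
After op 5 (rotate(-2)): offset=4, physical=[A,f,C,D,l,F], logical=[l,F,A,f,C,D]
After op 6 (rotate(-2)): offset=2, physical=[A,f,C,D,l,F], logical=[C,D,l,F,A,f]
After op 7 (replace(4, 'h')): offset=2, physical=[h,f,C,D,l,F], logical=[C,D,l,F,h,f]
After op 8 (rotate(+2)): offset=4, physical=[h,f,C,D,l,F], logical=[l,F,h,f,C,D]
After op 9 (rotate(+1)): offset=5, physical=[h,f,C,D,l,F], logical=[F,h,f,C,D,l]
After op 10 (rotate(-3)): offset=2, physical=[h,f,C,D,l,F], logical=[C,D,l,F,h,f]
After op 11 (rotate(+3)): offset=5, physical=[h,f,C,D,l,F], logical=[F,h,f,C,D,l]
After op 12 (swap(0, 2)): offset=5, physical=[h,F,C,D,l,f], logical=[f,h,F,C,D,l]

Answer: C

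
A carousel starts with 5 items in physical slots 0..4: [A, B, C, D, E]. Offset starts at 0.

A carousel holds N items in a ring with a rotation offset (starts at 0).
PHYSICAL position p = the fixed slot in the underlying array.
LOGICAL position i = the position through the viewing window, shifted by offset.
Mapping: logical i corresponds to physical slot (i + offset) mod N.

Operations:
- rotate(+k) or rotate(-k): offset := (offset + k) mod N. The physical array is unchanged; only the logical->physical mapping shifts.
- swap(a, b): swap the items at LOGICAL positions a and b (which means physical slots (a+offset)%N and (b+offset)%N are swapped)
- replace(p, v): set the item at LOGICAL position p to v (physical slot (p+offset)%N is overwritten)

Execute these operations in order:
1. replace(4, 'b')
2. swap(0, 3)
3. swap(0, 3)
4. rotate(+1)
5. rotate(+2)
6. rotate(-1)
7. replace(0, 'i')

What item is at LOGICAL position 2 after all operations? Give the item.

Answer: b

Derivation:
After op 1 (replace(4, 'b')): offset=0, physical=[A,B,C,D,b], logical=[A,B,C,D,b]
After op 2 (swap(0, 3)): offset=0, physical=[D,B,C,A,b], logical=[D,B,C,A,b]
After op 3 (swap(0, 3)): offset=0, physical=[A,B,C,D,b], logical=[A,B,C,D,b]
After op 4 (rotate(+1)): offset=1, physical=[A,B,C,D,b], logical=[B,C,D,b,A]
After op 5 (rotate(+2)): offset=3, physical=[A,B,C,D,b], logical=[D,b,A,B,C]
After op 6 (rotate(-1)): offset=2, physical=[A,B,C,D,b], logical=[C,D,b,A,B]
After op 7 (replace(0, 'i')): offset=2, physical=[A,B,i,D,b], logical=[i,D,b,A,B]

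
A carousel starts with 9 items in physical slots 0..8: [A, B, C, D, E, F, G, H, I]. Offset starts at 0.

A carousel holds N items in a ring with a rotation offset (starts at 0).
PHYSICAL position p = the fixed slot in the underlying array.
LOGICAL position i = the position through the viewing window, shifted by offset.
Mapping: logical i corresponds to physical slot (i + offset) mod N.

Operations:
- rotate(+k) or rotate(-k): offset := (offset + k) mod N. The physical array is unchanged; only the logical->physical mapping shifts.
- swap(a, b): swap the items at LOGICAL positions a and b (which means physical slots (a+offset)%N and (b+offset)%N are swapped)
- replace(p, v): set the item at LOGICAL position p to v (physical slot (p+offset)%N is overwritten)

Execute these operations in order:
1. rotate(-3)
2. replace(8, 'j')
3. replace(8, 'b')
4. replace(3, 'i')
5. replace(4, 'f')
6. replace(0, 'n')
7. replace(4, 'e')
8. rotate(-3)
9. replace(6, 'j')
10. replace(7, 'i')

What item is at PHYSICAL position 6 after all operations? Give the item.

After op 1 (rotate(-3)): offset=6, physical=[A,B,C,D,E,F,G,H,I], logical=[G,H,I,A,B,C,D,E,F]
After op 2 (replace(8, 'j')): offset=6, physical=[A,B,C,D,E,j,G,H,I], logical=[G,H,I,A,B,C,D,E,j]
After op 3 (replace(8, 'b')): offset=6, physical=[A,B,C,D,E,b,G,H,I], logical=[G,H,I,A,B,C,D,E,b]
After op 4 (replace(3, 'i')): offset=6, physical=[i,B,C,D,E,b,G,H,I], logical=[G,H,I,i,B,C,D,E,b]
After op 5 (replace(4, 'f')): offset=6, physical=[i,f,C,D,E,b,G,H,I], logical=[G,H,I,i,f,C,D,E,b]
After op 6 (replace(0, 'n')): offset=6, physical=[i,f,C,D,E,b,n,H,I], logical=[n,H,I,i,f,C,D,E,b]
After op 7 (replace(4, 'e')): offset=6, physical=[i,e,C,D,E,b,n,H,I], logical=[n,H,I,i,e,C,D,E,b]
After op 8 (rotate(-3)): offset=3, physical=[i,e,C,D,E,b,n,H,I], logical=[D,E,b,n,H,I,i,e,C]
After op 9 (replace(6, 'j')): offset=3, physical=[j,e,C,D,E,b,n,H,I], logical=[D,E,b,n,H,I,j,e,C]
After op 10 (replace(7, 'i')): offset=3, physical=[j,i,C,D,E,b,n,H,I], logical=[D,E,b,n,H,I,j,i,C]

Answer: n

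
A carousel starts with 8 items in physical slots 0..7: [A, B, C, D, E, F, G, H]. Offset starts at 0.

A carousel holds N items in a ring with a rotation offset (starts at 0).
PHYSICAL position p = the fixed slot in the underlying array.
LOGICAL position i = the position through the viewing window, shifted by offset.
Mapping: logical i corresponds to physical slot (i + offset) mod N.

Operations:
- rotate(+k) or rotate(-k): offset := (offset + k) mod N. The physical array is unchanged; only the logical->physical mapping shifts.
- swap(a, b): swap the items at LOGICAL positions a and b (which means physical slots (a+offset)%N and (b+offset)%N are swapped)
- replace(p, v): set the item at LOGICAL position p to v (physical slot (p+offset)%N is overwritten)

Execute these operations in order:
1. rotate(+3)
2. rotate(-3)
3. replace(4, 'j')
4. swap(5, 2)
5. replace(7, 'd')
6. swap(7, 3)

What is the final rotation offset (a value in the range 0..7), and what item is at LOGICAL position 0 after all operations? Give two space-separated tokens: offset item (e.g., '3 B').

Answer: 0 A

Derivation:
After op 1 (rotate(+3)): offset=3, physical=[A,B,C,D,E,F,G,H], logical=[D,E,F,G,H,A,B,C]
After op 2 (rotate(-3)): offset=0, physical=[A,B,C,D,E,F,G,H], logical=[A,B,C,D,E,F,G,H]
After op 3 (replace(4, 'j')): offset=0, physical=[A,B,C,D,j,F,G,H], logical=[A,B,C,D,j,F,G,H]
After op 4 (swap(5, 2)): offset=0, physical=[A,B,F,D,j,C,G,H], logical=[A,B,F,D,j,C,G,H]
After op 5 (replace(7, 'd')): offset=0, physical=[A,B,F,D,j,C,G,d], logical=[A,B,F,D,j,C,G,d]
After op 6 (swap(7, 3)): offset=0, physical=[A,B,F,d,j,C,G,D], logical=[A,B,F,d,j,C,G,D]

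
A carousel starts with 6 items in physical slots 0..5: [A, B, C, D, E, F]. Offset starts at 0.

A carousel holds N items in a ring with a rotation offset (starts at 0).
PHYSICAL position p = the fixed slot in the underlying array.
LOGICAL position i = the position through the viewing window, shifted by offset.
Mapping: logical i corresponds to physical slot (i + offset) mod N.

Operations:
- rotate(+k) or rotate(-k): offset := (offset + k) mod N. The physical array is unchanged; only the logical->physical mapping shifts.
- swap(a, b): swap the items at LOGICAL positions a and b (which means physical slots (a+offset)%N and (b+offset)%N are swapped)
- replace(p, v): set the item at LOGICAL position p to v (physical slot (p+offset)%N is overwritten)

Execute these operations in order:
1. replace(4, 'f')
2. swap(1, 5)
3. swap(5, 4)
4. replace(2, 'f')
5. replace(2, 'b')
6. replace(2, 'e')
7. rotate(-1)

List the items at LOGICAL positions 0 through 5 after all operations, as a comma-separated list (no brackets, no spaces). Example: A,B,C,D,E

After op 1 (replace(4, 'f')): offset=0, physical=[A,B,C,D,f,F], logical=[A,B,C,D,f,F]
After op 2 (swap(1, 5)): offset=0, physical=[A,F,C,D,f,B], logical=[A,F,C,D,f,B]
After op 3 (swap(5, 4)): offset=0, physical=[A,F,C,D,B,f], logical=[A,F,C,D,B,f]
After op 4 (replace(2, 'f')): offset=0, physical=[A,F,f,D,B,f], logical=[A,F,f,D,B,f]
After op 5 (replace(2, 'b')): offset=0, physical=[A,F,b,D,B,f], logical=[A,F,b,D,B,f]
After op 6 (replace(2, 'e')): offset=0, physical=[A,F,e,D,B,f], logical=[A,F,e,D,B,f]
After op 7 (rotate(-1)): offset=5, physical=[A,F,e,D,B,f], logical=[f,A,F,e,D,B]

Answer: f,A,F,e,D,B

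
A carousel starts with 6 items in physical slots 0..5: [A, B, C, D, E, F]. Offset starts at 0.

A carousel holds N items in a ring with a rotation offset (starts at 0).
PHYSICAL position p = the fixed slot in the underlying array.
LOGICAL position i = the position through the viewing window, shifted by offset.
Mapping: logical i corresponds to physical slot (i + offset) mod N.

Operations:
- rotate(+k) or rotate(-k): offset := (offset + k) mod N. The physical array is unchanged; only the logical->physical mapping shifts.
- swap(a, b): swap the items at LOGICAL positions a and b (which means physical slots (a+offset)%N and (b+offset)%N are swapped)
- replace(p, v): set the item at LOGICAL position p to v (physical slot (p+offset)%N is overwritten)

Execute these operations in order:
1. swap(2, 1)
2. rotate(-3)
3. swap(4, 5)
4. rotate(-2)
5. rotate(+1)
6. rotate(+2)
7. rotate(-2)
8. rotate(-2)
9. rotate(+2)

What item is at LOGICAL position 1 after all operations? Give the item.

After op 1 (swap(2, 1)): offset=0, physical=[A,C,B,D,E,F], logical=[A,C,B,D,E,F]
After op 2 (rotate(-3)): offset=3, physical=[A,C,B,D,E,F], logical=[D,E,F,A,C,B]
After op 3 (swap(4, 5)): offset=3, physical=[A,B,C,D,E,F], logical=[D,E,F,A,B,C]
After op 4 (rotate(-2)): offset=1, physical=[A,B,C,D,E,F], logical=[B,C,D,E,F,A]
After op 5 (rotate(+1)): offset=2, physical=[A,B,C,D,E,F], logical=[C,D,E,F,A,B]
After op 6 (rotate(+2)): offset=4, physical=[A,B,C,D,E,F], logical=[E,F,A,B,C,D]
After op 7 (rotate(-2)): offset=2, physical=[A,B,C,D,E,F], logical=[C,D,E,F,A,B]
After op 8 (rotate(-2)): offset=0, physical=[A,B,C,D,E,F], logical=[A,B,C,D,E,F]
After op 9 (rotate(+2)): offset=2, physical=[A,B,C,D,E,F], logical=[C,D,E,F,A,B]

Answer: D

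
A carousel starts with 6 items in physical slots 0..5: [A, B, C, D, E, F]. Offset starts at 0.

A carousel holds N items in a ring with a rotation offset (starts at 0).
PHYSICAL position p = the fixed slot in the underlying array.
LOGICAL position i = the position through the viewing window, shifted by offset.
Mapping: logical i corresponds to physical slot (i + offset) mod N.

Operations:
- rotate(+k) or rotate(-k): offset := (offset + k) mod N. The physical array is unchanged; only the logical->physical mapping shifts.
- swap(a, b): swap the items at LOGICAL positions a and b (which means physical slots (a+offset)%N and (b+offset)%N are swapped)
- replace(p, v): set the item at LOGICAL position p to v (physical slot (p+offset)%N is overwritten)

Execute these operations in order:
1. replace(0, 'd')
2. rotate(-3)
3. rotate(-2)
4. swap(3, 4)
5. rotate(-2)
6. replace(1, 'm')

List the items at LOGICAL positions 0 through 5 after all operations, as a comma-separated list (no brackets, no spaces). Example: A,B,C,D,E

Answer: E,m,B,C,D,F

Derivation:
After op 1 (replace(0, 'd')): offset=0, physical=[d,B,C,D,E,F], logical=[d,B,C,D,E,F]
After op 2 (rotate(-3)): offset=3, physical=[d,B,C,D,E,F], logical=[D,E,F,d,B,C]
After op 3 (rotate(-2)): offset=1, physical=[d,B,C,D,E,F], logical=[B,C,D,E,F,d]
After op 4 (swap(3, 4)): offset=1, physical=[d,B,C,D,F,E], logical=[B,C,D,F,E,d]
After op 5 (rotate(-2)): offset=5, physical=[d,B,C,D,F,E], logical=[E,d,B,C,D,F]
After op 6 (replace(1, 'm')): offset=5, physical=[m,B,C,D,F,E], logical=[E,m,B,C,D,F]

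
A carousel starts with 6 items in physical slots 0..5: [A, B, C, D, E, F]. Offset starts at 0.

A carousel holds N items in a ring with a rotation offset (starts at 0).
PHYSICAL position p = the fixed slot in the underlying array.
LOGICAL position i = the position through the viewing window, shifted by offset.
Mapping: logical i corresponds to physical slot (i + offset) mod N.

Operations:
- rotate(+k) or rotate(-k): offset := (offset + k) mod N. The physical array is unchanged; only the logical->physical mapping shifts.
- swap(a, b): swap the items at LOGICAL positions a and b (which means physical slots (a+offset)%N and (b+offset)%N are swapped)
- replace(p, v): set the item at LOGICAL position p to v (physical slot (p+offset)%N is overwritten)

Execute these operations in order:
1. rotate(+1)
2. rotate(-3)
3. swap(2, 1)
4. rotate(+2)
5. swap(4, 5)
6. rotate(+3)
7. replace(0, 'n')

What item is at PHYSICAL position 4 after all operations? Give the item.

Answer: A

Derivation:
After op 1 (rotate(+1)): offset=1, physical=[A,B,C,D,E,F], logical=[B,C,D,E,F,A]
After op 2 (rotate(-3)): offset=4, physical=[A,B,C,D,E,F], logical=[E,F,A,B,C,D]
After op 3 (swap(2, 1)): offset=4, physical=[F,B,C,D,E,A], logical=[E,A,F,B,C,D]
After op 4 (rotate(+2)): offset=0, physical=[F,B,C,D,E,A], logical=[F,B,C,D,E,A]
After op 5 (swap(4, 5)): offset=0, physical=[F,B,C,D,A,E], logical=[F,B,C,D,A,E]
After op 6 (rotate(+3)): offset=3, physical=[F,B,C,D,A,E], logical=[D,A,E,F,B,C]
After op 7 (replace(0, 'n')): offset=3, physical=[F,B,C,n,A,E], logical=[n,A,E,F,B,C]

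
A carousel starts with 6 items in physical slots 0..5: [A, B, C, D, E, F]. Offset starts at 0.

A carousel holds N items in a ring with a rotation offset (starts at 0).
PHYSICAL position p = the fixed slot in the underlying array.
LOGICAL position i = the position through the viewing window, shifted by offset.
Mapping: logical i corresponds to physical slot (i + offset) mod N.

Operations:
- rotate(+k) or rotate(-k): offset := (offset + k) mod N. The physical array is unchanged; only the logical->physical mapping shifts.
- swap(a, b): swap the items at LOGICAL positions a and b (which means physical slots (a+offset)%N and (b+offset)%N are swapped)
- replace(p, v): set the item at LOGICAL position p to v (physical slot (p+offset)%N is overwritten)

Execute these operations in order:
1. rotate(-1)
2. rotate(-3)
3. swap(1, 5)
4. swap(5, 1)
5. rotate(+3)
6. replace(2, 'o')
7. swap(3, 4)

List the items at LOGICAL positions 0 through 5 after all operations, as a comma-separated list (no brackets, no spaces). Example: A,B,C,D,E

After op 1 (rotate(-1)): offset=5, physical=[A,B,C,D,E,F], logical=[F,A,B,C,D,E]
After op 2 (rotate(-3)): offset=2, physical=[A,B,C,D,E,F], logical=[C,D,E,F,A,B]
After op 3 (swap(1, 5)): offset=2, physical=[A,D,C,B,E,F], logical=[C,B,E,F,A,D]
After op 4 (swap(5, 1)): offset=2, physical=[A,B,C,D,E,F], logical=[C,D,E,F,A,B]
After op 5 (rotate(+3)): offset=5, physical=[A,B,C,D,E,F], logical=[F,A,B,C,D,E]
After op 6 (replace(2, 'o')): offset=5, physical=[A,o,C,D,E,F], logical=[F,A,o,C,D,E]
After op 7 (swap(3, 4)): offset=5, physical=[A,o,D,C,E,F], logical=[F,A,o,D,C,E]

Answer: F,A,o,D,C,E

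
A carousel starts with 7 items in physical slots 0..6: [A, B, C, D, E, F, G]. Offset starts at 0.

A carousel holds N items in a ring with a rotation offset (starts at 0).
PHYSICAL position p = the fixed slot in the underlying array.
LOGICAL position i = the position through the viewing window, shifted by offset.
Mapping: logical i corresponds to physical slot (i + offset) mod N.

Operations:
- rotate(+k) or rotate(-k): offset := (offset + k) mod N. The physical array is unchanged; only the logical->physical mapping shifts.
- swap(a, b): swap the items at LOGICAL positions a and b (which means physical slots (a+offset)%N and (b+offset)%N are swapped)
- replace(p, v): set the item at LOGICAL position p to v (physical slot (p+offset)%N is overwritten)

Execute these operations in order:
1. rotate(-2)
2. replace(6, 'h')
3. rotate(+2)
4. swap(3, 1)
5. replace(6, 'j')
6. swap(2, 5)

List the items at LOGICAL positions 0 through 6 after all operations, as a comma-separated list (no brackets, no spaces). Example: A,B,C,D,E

Answer: A,D,F,B,h,C,j

Derivation:
After op 1 (rotate(-2)): offset=5, physical=[A,B,C,D,E,F,G], logical=[F,G,A,B,C,D,E]
After op 2 (replace(6, 'h')): offset=5, physical=[A,B,C,D,h,F,G], logical=[F,G,A,B,C,D,h]
After op 3 (rotate(+2)): offset=0, physical=[A,B,C,D,h,F,G], logical=[A,B,C,D,h,F,G]
After op 4 (swap(3, 1)): offset=0, physical=[A,D,C,B,h,F,G], logical=[A,D,C,B,h,F,G]
After op 5 (replace(6, 'j')): offset=0, physical=[A,D,C,B,h,F,j], logical=[A,D,C,B,h,F,j]
After op 6 (swap(2, 5)): offset=0, physical=[A,D,F,B,h,C,j], logical=[A,D,F,B,h,C,j]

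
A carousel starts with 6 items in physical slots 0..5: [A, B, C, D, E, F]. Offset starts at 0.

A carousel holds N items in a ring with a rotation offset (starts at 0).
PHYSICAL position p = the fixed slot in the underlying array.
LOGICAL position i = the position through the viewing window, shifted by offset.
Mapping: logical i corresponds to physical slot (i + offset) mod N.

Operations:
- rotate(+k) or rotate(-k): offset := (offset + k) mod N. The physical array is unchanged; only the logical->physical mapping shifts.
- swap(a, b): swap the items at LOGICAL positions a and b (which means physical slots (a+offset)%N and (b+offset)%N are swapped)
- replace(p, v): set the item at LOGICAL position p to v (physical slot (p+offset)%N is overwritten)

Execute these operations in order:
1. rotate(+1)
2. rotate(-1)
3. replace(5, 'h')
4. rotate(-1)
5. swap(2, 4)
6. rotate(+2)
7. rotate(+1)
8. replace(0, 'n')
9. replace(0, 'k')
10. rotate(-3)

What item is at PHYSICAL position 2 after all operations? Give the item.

After op 1 (rotate(+1)): offset=1, physical=[A,B,C,D,E,F], logical=[B,C,D,E,F,A]
After op 2 (rotate(-1)): offset=0, physical=[A,B,C,D,E,F], logical=[A,B,C,D,E,F]
After op 3 (replace(5, 'h')): offset=0, physical=[A,B,C,D,E,h], logical=[A,B,C,D,E,h]
After op 4 (rotate(-1)): offset=5, physical=[A,B,C,D,E,h], logical=[h,A,B,C,D,E]
After op 5 (swap(2, 4)): offset=5, physical=[A,D,C,B,E,h], logical=[h,A,D,C,B,E]
After op 6 (rotate(+2)): offset=1, physical=[A,D,C,B,E,h], logical=[D,C,B,E,h,A]
After op 7 (rotate(+1)): offset=2, physical=[A,D,C,B,E,h], logical=[C,B,E,h,A,D]
After op 8 (replace(0, 'n')): offset=2, physical=[A,D,n,B,E,h], logical=[n,B,E,h,A,D]
After op 9 (replace(0, 'k')): offset=2, physical=[A,D,k,B,E,h], logical=[k,B,E,h,A,D]
After op 10 (rotate(-3)): offset=5, physical=[A,D,k,B,E,h], logical=[h,A,D,k,B,E]

Answer: k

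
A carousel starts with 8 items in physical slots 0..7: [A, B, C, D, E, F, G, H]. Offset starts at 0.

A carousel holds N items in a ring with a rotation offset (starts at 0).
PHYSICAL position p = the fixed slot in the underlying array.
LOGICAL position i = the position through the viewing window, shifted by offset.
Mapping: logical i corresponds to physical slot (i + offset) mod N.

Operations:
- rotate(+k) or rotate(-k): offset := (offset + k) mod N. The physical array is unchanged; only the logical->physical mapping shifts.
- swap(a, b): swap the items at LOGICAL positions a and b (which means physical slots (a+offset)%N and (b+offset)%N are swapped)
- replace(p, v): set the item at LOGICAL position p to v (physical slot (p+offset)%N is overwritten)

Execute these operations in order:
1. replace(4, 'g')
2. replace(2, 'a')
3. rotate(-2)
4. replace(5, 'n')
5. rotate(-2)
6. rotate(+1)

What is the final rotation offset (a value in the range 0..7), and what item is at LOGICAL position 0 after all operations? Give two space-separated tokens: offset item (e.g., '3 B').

After op 1 (replace(4, 'g')): offset=0, physical=[A,B,C,D,g,F,G,H], logical=[A,B,C,D,g,F,G,H]
After op 2 (replace(2, 'a')): offset=0, physical=[A,B,a,D,g,F,G,H], logical=[A,B,a,D,g,F,G,H]
After op 3 (rotate(-2)): offset=6, physical=[A,B,a,D,g,F,G,H], logical=[G,H,A,B,a,D,g,F]
After op 4 (replace(5, 'n')): offset=6, physical=[A,B,a,n,g,F,G,H], logical=[G,H,A,B,a,n,g,F]
After op 5 (rotate(-2)): offset=4, physical=[A,B,a,n,g,F,G,H], logical=[g,F,G,H,A,B,a,n]
After op 6 (rotate(+1)): offset=5, physical=[A,B,a,n,g,F,G,H], logical=[F,G,H,A,B,a,n,g]

Answer: 5 F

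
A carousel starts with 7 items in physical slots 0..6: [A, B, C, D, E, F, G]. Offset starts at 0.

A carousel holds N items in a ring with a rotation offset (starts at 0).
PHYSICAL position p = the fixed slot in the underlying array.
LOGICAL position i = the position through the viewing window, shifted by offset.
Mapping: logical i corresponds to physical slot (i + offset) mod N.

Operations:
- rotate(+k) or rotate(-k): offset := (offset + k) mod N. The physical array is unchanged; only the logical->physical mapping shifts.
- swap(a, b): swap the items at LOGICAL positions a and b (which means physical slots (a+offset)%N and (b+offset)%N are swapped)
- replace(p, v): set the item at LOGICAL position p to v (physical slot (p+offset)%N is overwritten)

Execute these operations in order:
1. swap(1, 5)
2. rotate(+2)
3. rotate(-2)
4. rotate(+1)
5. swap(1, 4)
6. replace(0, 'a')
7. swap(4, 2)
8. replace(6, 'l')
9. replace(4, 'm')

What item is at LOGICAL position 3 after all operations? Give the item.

Answer: E

Derivation:
After op 1 (swap(1, 5)): offset=0, physical=[A,F,C,D,E,B,G], logical=[A,F,C,D,E,B,G]
After op 2 (rotate(+2)): offset=2, physical=[A,F,C,D,E,B,G], logical=[C,D,E,B,G,A,F]
After op 3 (rotate(-2)): offset=0, physical=[A,F,C,D,E,B,G], logical=[A,F,C,D,E,B,G]
After op 4 (rotate(+1)): offset=1, physical=[A,F,C,D,E,B,G], logical=[F,C,D,E,B,G,A]
After op 5 (swap(1, 4)): offset=1, physical=[A,F,B,D,E,C,G], logical=[F,B,D,E,C,G,A]
After op 6 (replace(0, 'a')): offset=1, physical=[A,a,B,D,E,C,G], logical=[a,B,D,E,C,G,A]
After op 7 (swap(4, 2)): offset=1, physical=[A,a,B,C,E,D,G], logical=[a,B,C,E,D,G,A]
After op 8 (replace(6, 'l')): offset=1, physical=[l,a,B,C,E,D,G], logical=[a,B,C,E,D,G,l]
After op 9 (replace(4, 'm')): offset=1, physical=[l,a,B,C,E,m,G], logical=[a,B,C,E,m,G,l]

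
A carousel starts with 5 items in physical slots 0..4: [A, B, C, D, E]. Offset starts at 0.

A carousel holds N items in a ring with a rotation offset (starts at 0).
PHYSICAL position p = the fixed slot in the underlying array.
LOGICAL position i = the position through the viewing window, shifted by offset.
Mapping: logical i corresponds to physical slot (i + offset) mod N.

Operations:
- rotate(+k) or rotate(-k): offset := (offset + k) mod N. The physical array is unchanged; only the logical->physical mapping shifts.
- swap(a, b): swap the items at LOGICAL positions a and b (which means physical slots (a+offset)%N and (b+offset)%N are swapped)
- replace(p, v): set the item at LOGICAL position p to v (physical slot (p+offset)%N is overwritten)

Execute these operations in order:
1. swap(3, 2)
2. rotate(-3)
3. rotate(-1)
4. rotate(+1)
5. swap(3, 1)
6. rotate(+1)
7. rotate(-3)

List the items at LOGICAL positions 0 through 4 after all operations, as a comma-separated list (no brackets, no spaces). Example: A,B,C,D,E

Answer: C,B,D,A,E

Derivation:
After op 1 (swap(3, 2)): offset=0, physical=[A,B,D,C,E], logical=[A,B,D,C,E]
After op 2 (rotate(-3)): offset=2, physical=[A,B,D,C,E], logical=[D,C,E,A,B]
After op 3 (rotate(-1)): offset=1, physical=[A,B,D,C,E], logical=[B,D,C,E,A]
After op 4 (rotate(+1)): offset=2, physical=[A,B,D,C,E], logical=[D,C,E,A,B]
After op 5 (swap(3, 1)): offset=2, physical=[C,B,D,A,E], logical=[D,A,E,C,B]
After op 6 (rotate(+1)): offset=3, physical=[C,B,D,A,E], logical=[A,E,C,B,D]
After op 7 (rotate(-3)): offset=0, physical=[C,B,D,A,E], logical=[C,B,D,A,E]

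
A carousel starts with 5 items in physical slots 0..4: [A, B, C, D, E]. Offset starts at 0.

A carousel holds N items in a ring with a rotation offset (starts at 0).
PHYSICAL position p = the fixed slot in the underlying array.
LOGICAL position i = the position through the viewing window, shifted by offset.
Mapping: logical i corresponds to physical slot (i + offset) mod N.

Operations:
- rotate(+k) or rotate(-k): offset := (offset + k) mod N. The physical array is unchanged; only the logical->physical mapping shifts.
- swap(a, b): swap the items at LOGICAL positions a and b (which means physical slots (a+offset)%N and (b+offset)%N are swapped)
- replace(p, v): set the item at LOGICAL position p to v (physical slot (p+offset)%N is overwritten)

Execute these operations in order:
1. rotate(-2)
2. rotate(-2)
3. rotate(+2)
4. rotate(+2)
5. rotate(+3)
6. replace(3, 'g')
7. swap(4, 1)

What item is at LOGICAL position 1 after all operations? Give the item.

Answer: C

Derivation:
After op 1 (rotate(-2)): offset=3, physical=[A,B,C,D,E], logical=[D,E,A,B,C]
After op 2 (rotate(-2)): offset=1, physical=[A,B,C,D,E], logical=[B,C,D,E,A]
After op 3 (rotate(+2)): offset=3, physical=[A,B,C,D,E], logical=[D,E,A,B,C]
After op 4 (rotate(+2)): offset=0, physical=[A,B,C,D,E], logical=[A,B,C,D,E]
After op 5 (rotate(+3)): offset=3, physical=[A,B,C,D,E], logical=[D,E,A,B,C]
After op 6 (replace(3, 'g')): offset=3, physical=[A,g,C,D,E], logical=[D,E,A,g,C]
After op 7 (swap(4, 1)): offset=3, physical=[A,g,E,D,C], logical=[D,C,A,g,E]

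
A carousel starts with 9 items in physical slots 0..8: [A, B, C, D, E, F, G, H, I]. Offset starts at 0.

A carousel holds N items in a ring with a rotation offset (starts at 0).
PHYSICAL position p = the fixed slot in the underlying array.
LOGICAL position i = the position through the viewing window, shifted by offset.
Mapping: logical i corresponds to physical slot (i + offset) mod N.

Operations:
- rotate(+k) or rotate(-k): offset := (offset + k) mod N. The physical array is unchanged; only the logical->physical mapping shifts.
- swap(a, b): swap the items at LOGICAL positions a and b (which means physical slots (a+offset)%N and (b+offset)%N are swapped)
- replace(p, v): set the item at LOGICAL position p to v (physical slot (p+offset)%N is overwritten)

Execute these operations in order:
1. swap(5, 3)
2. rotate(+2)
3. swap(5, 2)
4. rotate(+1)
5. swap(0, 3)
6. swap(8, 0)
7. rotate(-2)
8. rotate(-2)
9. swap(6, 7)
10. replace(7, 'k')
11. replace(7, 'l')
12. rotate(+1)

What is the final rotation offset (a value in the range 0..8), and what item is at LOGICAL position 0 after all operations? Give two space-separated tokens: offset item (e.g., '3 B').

After op 1 (swap(5, 3)): offset=0, physical=[A,B,C,F,E,D,G,H,I], logical=[A,B,C,F,E,D,G,H,I]
After op 2 (rotate(+2)): offset=2, physical=[A,B,C,F,E,D,G,H,I], logical=[C,F,E,D,G,H,I,A,B]
After op 3 (swap(5, 2)): offset=2, physical=[A,B,C,F,H,D,G,E,I], logical=[C,F,H,D,G,E,I,A,B]
After op 4 (rotate(+1)): offset=3, physical=[A,B,C,F,H,D,G,E,I], logical=[F,H,D,G,E,I,A,B,C]
After op 5 (swap(0, 3)): offset=3, physical=[A,B,C,G,H,D,F,E,I], logical=[G,H,D,F,E,I,A,B,C]
After op 6 (swap(8, 0)): offset=3, physical=[A,B,G,C,H,D,F,E,I], logical=[C,H,D,F,E,I,A,B,G]
After op 7 (rotate(-2)): offset=1, physical=[A,B,G,C,H,D,F,E,I], logical=[B,G,C,H,D,F,E,I,A]
After op 8 (rotate(-2)): offset=8, physical=[A,B,G,C,H,D,F,E,I], logical=[I,A,B,G,C,H,D,F,E]
After op 9 (swap(6, 7)): offset=8, physical=[A,B,G,C,H,F,D,E,I], logical=[I,A,B,G,C,H,F,D,E]
After op 10 (replace(7, 'k')): offset=8, physical=[A,B,G,C,H,F,k,E,I], logical=[I,A,B,G,C,H,F,k,E]
After op 11 (replace(7, 'l')): offset=8, physical=[A,B,G,C,H,F,l,E,I], logical=[I,A,B,G,C,H,F,l,E]
After op 12 (rotate(+1)): offset=0, physical=[A,B,G,C,H,F,l,E,I], logical=[A,B,G,C,H,F,l,E,I]

Answer: 0 A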